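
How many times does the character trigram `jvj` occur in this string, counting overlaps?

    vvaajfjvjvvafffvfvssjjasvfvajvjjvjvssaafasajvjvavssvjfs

Sliding a length-3 window over the 55 characters (53 positions):
  position 7–9: jvj
  position 29–31: jvj
  position 32–34: jvj
  position 44–46: jvj

4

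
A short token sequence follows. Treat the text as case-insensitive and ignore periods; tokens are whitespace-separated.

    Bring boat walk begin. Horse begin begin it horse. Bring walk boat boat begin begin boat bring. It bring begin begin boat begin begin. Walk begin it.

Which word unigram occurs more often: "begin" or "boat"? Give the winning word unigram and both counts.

"begin" (10 vs 5)

"begin": 10 occurrences
"boat": 5 occurrences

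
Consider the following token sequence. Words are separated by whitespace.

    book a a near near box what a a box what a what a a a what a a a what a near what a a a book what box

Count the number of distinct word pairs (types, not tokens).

30 tokens → 29 bigram windows in total.
Repeated bigrams (each contributes count−1 duplicates):
  a a: 8
  what a: 6
  a what: 3
  a near: 2
  box what: 2
16 duplicate windows → 29 − 16 = 13 distinct.

13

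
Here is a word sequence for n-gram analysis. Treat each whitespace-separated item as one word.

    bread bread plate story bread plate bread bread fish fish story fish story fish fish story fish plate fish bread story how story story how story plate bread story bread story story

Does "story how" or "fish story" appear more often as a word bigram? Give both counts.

"story how": 2 occurrences
"fish story": 3 occurrences

"fish story" (3 vs 2)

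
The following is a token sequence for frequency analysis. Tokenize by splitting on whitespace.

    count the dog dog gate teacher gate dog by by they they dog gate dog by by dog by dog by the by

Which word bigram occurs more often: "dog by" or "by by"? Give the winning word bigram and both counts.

"dog by" (4 vs 2)

"dog by": 4 occurrences
"by by": 2 occurrences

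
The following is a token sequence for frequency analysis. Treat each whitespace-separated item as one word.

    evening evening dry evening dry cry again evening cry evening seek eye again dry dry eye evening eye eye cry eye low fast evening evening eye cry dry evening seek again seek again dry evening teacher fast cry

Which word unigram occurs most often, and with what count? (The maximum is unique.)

"evening", 10 times

Unigram frequencies (highest first):
  evening: 10
  dry: 6
  eye: 6
  cry: 5
  again: 4
  seek: 3
  … (3 more, each ≤ 2)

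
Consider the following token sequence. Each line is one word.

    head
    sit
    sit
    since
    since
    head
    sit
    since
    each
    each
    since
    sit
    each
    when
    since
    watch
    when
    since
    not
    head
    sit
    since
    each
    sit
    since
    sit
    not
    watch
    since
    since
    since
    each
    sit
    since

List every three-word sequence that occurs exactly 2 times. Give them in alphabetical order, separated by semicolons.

each sit since; head sit since; since each sit; sit since each

Trigram counts meeting the condition (exactly 2 times):
  each sit since: 2
  head sit since: 2
  since each sit: 2
  sit since each: 2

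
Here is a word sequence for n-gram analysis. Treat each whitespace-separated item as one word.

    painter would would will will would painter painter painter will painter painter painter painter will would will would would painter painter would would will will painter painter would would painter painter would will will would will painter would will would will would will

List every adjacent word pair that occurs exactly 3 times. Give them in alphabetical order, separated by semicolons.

will painter; will will; would painter

Bigram counts meeting the condition (exactly 3 times):
  will painter: 3
  will will: 3
  would painter: 3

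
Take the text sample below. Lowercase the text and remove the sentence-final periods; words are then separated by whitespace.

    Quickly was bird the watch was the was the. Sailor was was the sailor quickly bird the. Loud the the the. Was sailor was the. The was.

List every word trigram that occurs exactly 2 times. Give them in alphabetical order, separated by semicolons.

the the was; was the sailor

Trigram counts meeting the condition (exactly 2 times):
  the the was: 2
  was the sailor: 2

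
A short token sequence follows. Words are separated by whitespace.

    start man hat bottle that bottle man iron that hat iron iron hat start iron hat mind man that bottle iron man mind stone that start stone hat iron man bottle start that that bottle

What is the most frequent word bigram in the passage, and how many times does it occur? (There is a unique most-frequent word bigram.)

"that bottle", 3 times

Bigram frequencies (highest first):
  that bottle: 3
  hat iron: 2
  iron hat: 2
  iron man: 2
  start man: 1
  man hat: 1
  … (23 more, each ≤ 1)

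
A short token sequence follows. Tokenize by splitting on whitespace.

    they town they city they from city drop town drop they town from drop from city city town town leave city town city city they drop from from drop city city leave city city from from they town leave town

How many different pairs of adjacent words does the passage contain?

26

40 tokens → 39 bigram windows in total.
Repeated bigrams (each contributes count−1 duplicates):
  city city: 4
  they town: 3
  city they: 2
  city town: 2
  drop from: 2
  from city: 2
  from drop: 2
  from from: 2
  … (2 more repeated)
13 duplicate windows → 39 − 13 = 26 distinct.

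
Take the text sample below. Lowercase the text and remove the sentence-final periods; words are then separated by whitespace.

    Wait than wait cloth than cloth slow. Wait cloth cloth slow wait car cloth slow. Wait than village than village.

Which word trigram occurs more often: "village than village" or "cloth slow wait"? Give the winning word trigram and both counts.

"village than village": 1 occurrence
"cloth slow wait": 3 occurrences

"cloth slow wait" (3 vs 1)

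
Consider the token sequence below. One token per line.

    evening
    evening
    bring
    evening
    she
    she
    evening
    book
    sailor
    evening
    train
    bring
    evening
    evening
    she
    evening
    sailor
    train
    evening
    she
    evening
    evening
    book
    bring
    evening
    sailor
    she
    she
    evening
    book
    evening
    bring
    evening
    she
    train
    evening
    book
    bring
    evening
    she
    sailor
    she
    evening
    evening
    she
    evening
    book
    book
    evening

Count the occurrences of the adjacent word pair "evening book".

Scanning the 48 overlapping bigram windows for "evening book":
  position 7–8: evening book
  position 22–23: evening book
  position 29–30: evening book
  position 36–37: evening book
  position 46–47: evening book

5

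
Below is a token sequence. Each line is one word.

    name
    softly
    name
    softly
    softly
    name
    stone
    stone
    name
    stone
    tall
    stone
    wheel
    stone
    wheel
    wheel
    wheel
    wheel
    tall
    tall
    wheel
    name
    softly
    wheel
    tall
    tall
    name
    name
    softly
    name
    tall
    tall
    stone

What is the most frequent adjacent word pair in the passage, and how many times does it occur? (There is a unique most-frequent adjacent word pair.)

"name softly", 4 times

Bigram frequencies (highest first):
  name softly: 4
  softly name: 3
  wheel wheel: 3
  tall tall: 3
  name stone: 2
  tall stone: 2
  … (13 more, each ≤ 2)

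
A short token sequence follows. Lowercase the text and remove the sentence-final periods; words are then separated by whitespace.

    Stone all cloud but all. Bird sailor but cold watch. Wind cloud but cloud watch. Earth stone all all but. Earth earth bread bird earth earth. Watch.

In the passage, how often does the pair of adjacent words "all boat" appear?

Scanning the 26 overlapping bigram windows for "all boat":
  (none found)

0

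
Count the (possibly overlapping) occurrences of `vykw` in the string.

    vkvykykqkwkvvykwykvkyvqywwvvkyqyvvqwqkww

Sliding a length-4 window over the 40 characters (37 positions):
  position 13–16: vykw

1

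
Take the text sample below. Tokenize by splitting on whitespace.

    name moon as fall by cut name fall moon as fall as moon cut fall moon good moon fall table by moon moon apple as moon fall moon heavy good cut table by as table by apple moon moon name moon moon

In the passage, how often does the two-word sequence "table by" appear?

3

Scanning the 41 overlapping bigram windows for "table by":
  position 20–21: table by
  position 32–33: table by
  position 35–36: table by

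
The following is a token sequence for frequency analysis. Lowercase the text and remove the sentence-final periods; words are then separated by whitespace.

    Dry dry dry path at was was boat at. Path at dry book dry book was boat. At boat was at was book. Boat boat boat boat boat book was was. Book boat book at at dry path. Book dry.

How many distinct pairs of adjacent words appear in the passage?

22

40 tokens → 39 bigram windows in total.
Repeated bigrams (each contributes count−1 duplicates):
  boat boat: 4
  at dry: 2
  at was: 2
  boat at: 2
  boat book: 2
  book boat: 2
  book dry: 2
  book was: 2
  … (7 more repeated)
17 duplicate windows → 39 − 17 = 22 distinct.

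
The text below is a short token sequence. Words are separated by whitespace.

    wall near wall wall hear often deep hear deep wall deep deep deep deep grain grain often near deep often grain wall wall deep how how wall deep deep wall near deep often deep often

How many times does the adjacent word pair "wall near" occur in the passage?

Scanning the 34 overlapping bigram windows for "wall near":
  position 1–2: wall near
  position 30–31: wall near

2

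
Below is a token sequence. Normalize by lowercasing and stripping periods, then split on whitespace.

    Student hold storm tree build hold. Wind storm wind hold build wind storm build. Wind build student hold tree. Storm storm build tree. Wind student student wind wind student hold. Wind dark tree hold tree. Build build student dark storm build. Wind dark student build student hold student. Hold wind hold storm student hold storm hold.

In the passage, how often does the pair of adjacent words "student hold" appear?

Scanning the 55 overlapping bigram windows for "student hold":
  position 1–2: student hold
  position 17–18: student hold
  position 29–30: student hold
  position 46–47: student hold
  position 48–49: student hold
  position 53–54: student hold

6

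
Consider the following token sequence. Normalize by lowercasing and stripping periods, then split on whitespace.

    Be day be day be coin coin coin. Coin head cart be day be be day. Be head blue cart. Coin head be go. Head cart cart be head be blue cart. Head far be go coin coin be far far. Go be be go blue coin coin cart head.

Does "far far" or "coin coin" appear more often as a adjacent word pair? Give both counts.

"coin coin" (5 vs 1)

"far far": 1 occurrence
"coin coin": 5 occurrences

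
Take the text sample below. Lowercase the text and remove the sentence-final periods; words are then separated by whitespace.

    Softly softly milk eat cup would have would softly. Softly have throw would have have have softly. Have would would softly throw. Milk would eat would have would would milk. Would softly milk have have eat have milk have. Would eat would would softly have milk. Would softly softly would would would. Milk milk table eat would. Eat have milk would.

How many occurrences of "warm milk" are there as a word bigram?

Scanning the 60 overlapping bigram windows for "warm milk":
  (none found)

0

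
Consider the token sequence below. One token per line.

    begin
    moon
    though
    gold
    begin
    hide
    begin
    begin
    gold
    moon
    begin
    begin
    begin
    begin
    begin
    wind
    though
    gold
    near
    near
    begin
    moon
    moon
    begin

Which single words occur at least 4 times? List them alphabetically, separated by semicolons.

Unigram counts meeting the condition (at least 4 times):
  begin: 11
  moon: 4

begin; moon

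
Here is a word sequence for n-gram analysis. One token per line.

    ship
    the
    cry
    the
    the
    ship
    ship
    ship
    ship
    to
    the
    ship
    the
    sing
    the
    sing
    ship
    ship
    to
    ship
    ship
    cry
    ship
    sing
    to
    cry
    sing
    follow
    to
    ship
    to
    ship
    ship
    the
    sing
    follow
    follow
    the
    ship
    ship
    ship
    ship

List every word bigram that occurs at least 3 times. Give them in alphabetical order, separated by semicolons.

Bigram counts meeting the condition (at least 3 times):
  ship ship: 9
  ship the: 3
  ship to: 3
  the ship: 3
  the sing: 3
  to ship: 3

ship ship; ship the; ship to; the ship; the sing; to ship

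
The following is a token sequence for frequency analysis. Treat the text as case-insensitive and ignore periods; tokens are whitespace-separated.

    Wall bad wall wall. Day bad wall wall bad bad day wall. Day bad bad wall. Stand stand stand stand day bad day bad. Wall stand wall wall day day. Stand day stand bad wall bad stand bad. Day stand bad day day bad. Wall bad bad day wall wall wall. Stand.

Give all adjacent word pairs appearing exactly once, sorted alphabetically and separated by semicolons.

bad stand; stand wall

Bigram counts meeting the condition (exactly once):
  bad stand: 1
  stand wall: 1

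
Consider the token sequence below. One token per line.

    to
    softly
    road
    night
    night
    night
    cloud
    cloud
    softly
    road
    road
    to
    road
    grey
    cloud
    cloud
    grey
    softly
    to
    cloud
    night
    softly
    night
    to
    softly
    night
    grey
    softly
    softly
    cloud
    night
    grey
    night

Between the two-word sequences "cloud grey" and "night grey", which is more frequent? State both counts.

"night grey" (2 vs 1)

"cloud grey": 1 occurrence
"night grey": 2 occurrences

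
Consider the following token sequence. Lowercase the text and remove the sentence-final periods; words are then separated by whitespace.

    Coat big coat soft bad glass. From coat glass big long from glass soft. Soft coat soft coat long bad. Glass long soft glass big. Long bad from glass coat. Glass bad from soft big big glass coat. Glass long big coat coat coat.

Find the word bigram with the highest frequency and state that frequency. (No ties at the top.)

Bigram frequencies (highest first):
  coat glass: 3
  big coat: 2
  coat soft: 2
  bad glass: 2
  glass big: 2
  big long: 2
  … (23 more, each ≤ 2)

"coat glass", 3 times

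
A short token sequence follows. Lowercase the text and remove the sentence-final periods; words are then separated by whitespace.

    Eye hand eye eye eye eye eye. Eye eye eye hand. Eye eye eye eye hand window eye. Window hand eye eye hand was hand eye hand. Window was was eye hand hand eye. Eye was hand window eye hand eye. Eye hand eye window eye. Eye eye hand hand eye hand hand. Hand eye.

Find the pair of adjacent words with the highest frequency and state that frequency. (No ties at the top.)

Bigram frequencies (highest first):
  eye eye: 15
  eye hand: 10
  hand eye: 9
  hand hand: 4
  hand window: 3
  window eye: 3
  … (8 more, each ≤ 2)

"eye eye", 15 times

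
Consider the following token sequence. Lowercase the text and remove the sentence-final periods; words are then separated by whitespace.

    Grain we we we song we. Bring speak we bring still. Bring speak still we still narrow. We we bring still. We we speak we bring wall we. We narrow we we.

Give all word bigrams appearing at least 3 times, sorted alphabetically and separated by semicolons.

Bigram counts meeting the condition (at least 3 times):
  we bring: 4
  we we: 6

we bring; we we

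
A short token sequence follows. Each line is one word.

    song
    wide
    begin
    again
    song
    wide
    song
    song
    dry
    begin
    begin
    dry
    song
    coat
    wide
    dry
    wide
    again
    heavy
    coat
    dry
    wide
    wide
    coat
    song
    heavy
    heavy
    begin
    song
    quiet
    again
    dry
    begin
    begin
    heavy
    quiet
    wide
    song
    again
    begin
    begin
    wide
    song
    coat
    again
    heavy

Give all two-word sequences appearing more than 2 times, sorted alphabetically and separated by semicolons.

Bigram counts meeting the condition (more than 2 times):
  begin begin: 3
  wide song: 3

begin begin; wide song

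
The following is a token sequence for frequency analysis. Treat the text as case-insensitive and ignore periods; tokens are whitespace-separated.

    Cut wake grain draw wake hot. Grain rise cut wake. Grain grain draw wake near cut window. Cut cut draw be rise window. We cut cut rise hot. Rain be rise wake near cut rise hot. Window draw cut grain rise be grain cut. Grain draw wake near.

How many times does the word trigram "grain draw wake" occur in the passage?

3

Scanning the 46 overlapping trigram windows for "grain draw wake":
  position 3–5: grain draw wake
  position 12–14: grain draw wake
  position 45–47: grain draw wake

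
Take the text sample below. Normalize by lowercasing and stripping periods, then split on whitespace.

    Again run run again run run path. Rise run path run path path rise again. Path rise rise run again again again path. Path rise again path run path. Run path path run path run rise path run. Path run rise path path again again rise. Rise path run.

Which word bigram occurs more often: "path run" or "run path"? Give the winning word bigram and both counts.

"path run": 8 occurrences
"run path": 7 occurrences

"path run" (8 vs 7)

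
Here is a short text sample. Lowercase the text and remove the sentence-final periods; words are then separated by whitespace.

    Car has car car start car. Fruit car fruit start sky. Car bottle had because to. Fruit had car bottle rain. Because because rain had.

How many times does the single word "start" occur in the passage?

Scanning the 25 tokens for "start":
  position 5: start
  position 10: start

2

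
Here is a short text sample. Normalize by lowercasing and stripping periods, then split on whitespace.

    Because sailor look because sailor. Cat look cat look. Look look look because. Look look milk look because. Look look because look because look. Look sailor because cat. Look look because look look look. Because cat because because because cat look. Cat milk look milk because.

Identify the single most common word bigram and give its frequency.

Bigram frequencies (highest first):
  look look: 9
  look because: 7
  because look: 5
  cat look: 4
  because cat: 3
  because sailor: 2
  … (11 more, each ≤ 2)

"look look", 9 times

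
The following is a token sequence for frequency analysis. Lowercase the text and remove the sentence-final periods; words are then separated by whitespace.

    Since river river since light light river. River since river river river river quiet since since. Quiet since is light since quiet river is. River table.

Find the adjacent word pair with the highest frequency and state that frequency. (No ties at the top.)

Bigram frequencies (highest first):
  river river: 5
  since river: 2
  river since: 2
  quiet since: 2
  since quiet: 2
  since light: 1
  … (11 more, each ≤ 1)

"river river", 5 times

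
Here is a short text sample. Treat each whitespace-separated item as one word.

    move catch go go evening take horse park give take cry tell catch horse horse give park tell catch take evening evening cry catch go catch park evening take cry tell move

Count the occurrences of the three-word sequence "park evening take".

1

Scanning the 30 overlapping trigram windows for "park evening take":
  position 27–29: park evening take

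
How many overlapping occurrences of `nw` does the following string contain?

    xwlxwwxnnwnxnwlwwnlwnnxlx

2

Sliding a length-2 window over the 25 characters (24 positions):
  position 9–10: nw
  position 13–14: nw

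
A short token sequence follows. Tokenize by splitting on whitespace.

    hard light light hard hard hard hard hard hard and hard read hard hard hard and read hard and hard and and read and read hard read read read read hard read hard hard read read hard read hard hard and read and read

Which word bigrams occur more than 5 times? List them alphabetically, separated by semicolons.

Bigram counts meeting the condition (more than 5 times):
  hard hard: 9
  read hard: 7

hard hard; read hard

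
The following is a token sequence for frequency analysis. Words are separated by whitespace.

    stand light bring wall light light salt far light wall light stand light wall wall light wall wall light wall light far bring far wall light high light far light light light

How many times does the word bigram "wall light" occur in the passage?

6

Scanning the 31 overlapping bigram windows for "wall light":
  position 4–5: wall light
  position 10–11: wall light
  position 15–16: wall light
  position 18–19: wall light
  position 20–21: wall light
  position 25–26: wall light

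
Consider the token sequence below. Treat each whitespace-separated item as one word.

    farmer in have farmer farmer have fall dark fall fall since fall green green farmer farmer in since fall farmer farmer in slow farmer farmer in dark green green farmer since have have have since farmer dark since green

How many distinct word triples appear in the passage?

39 tokens → 37 trigram windows in total.
Repeated trigrams (each contributes count−1 duplicates):
  farmer farmer in: 3
  green green farmer: 2
3 duplicate windows → 37 − 3 = 34 distinct.

34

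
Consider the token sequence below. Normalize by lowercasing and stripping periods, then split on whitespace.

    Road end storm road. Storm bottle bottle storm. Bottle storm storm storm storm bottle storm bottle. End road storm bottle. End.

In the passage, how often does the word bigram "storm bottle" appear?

Scanning the 20 overlapping bigram windows for "storm bottle":
  position 5–6: storm bottle
  position 8–9: storm bottle
  position 13–14: storm bottle
  position 15–16: storm bottle
  position 19–20: storm bottle

5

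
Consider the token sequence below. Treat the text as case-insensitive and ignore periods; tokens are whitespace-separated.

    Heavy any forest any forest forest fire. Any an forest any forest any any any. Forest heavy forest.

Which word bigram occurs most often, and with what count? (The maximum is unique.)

Bigram frequencies (highest first):
  any forest: 4
  forest any: 3
  any any: 2
  heavy any: 1
  forest forest: 1
  forest fire: 1
  … (5 more, each ≤ 1)

"any forest", 4 times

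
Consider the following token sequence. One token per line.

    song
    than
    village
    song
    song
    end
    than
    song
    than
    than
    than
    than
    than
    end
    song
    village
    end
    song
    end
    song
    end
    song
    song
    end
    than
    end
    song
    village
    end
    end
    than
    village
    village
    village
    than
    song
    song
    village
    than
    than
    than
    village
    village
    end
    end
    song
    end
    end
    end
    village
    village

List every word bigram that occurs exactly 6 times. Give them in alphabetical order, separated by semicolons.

end song; than than

Bigram counts meeting the condition (exactly 6 times):
  end song: 6
  than than: 6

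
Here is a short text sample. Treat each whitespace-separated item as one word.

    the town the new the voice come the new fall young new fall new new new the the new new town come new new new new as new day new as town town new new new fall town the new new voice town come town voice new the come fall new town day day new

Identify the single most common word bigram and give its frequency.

Bigram frequencies (highest first):
  new new: 9
  the new: 4
  new the: 3
  new fall: 3
  town the: 2
  fall new: 2
  … (27 more, each ≤ 2)

"new new", 9 times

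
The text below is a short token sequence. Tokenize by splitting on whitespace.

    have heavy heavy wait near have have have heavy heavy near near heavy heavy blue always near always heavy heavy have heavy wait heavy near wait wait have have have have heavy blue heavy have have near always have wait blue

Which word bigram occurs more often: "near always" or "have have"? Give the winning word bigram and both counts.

"near always": 2 occurrences
"have have": 6 occurrences

"have have" (6 vs 2)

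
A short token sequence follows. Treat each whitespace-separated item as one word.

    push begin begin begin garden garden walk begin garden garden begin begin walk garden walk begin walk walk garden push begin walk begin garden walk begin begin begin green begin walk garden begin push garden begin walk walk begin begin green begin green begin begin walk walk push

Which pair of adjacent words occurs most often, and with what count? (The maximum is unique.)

"begin begin", 7 times

Bigram frequencies (highest first):
  begin begin: 7
  begin walk: 6
  walk begin: 5
  begin garden: 3
  garden walk: 3
  garden begin: 3
  … (10 more, each ≤ 3)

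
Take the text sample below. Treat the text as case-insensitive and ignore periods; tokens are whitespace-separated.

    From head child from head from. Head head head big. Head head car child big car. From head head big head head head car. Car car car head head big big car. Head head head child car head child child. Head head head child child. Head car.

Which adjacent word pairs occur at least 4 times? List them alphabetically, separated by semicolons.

Bigram counts meeting the condition (at least 4 times):
  from head: 4
  head child: 4
  head head: 11

from head; head child; head head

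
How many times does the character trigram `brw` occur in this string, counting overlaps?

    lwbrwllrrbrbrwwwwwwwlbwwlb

Sliding a length-3 window over the 26 characters (24 positions):
  position 3–5: brw
  position 12–14: brw

2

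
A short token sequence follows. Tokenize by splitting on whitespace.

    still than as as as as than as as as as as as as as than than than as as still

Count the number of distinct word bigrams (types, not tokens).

6

21 tokens → 20 bigram windows in total.
Repeated bigrams (each contributes count−1 duplicates):
  as as: 11
  than as: 3
  as than: 2
  than than: 2
14 duplicate windows → 20 − 14 = 6 distinct.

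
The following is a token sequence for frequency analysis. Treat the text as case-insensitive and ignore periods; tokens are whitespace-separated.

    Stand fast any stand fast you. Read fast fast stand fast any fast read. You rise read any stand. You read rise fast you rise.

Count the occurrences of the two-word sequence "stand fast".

Scanning the 24 overlapping bigram windows for "stand fast":
  position 1–2: stand fast
  position 4–5: stand fast
  position 10–11: stand fast

3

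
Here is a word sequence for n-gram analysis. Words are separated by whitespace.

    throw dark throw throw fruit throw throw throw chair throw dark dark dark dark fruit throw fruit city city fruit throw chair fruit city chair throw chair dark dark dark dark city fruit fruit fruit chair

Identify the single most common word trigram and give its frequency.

Trigram frequencies (highest first):
  dark dark dark: 4
  throw dark throw: 1
  dark throw throw: 1
  throw throw fruit: 1
  throw fruit throw: 1
  fruit throw throw: 1
  … (25 more, each ≤ 1)

"dark dark dark", 4 times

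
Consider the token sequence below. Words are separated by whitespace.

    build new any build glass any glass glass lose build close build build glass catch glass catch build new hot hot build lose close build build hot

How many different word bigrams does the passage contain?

27 tokens → 26 bigram windows in total.
Repeated bigrams (each contributes count−1 duplicates):
  build build: 2
  build glass: 2
  build new: 2
  close build: 2
  glass catch: 2
5 duplicate windows → 26 − 5 = 21 distinct.

21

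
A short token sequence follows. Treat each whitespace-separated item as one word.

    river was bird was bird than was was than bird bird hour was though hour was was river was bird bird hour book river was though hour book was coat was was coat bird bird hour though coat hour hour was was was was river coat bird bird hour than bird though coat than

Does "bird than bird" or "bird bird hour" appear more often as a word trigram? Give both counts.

"bird bird hour" (4 vs 0)

"bird than bird": 0 occurrences
"bird bird hour": 4 occurrences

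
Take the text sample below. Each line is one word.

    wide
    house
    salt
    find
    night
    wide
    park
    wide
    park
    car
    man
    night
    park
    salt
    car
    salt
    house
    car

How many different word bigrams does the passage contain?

18 tokens → 17 bigram windows in total.
Repeated bigrams (each contributes count−1 duplicates):
  wide park: 2
1 duplicate windows → 17 − 1 = 16 distinct.

16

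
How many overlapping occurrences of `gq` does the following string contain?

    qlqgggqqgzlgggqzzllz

Sliding a length-2 window over the 20 characters (19 positions):
  position 6–7: gq
  position 14–15: gq

2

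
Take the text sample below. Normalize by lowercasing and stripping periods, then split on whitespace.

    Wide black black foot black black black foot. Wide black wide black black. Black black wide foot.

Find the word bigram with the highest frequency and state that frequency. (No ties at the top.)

"black black", 6 times

Bigram frequencies (highest first):
  black black: 6
  wide black: 3
  black foot: 2
  black wide: 2
  foot black: 1
  foot wide: 1
  … (1 more, each ≤ 1)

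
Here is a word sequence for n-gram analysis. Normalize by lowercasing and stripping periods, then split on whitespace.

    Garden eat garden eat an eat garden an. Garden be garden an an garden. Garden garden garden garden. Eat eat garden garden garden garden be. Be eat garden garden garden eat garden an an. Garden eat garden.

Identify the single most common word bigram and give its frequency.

"garden garden", 9 times

Bigram frequencies (highest first):
  garden garden: 9
  eat garden: 6
  garden eat: 5
  garden an: 3
  an garden: 3
  garden be: 2
  … (7 more, each ≤ 2)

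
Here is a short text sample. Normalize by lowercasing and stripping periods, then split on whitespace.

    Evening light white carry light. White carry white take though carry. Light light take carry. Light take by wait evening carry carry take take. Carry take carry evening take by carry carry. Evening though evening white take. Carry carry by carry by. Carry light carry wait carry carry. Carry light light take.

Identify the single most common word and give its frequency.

"carry", 18 times

Unigram frequencies (highest first):
  carry: 18
  take: 9
  light: 8
  evening: 5
  white: 4
  by: 4
  … (2 more, each ≤ 2)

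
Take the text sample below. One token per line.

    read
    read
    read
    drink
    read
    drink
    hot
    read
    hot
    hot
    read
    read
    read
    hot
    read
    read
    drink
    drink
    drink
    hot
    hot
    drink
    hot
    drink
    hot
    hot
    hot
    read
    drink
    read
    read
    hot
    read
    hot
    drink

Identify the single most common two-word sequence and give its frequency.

Bigram frequencies (highest first):
  read read: 6
  hot read: 5
  read drink: 4
  drink hot: 4
  read hot: 4
  hot hot: 4
  … (3 more, each ≤ 3)

"read read", 6 times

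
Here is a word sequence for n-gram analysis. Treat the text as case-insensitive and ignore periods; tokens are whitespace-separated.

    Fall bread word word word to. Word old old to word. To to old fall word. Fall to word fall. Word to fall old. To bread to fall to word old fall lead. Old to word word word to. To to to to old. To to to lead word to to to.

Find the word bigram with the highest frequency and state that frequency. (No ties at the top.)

"to to", 9 times

Bigram frequencies (highest first):
  to to: 9
  word to: 5
  to word: 5
  word word: 4
  old to: 4
  word old: 2
  … (16 more, each ≤ 2)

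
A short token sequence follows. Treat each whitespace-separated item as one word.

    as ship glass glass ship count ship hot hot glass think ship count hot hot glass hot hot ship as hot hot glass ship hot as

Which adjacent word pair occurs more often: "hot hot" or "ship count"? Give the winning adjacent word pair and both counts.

"hot hot" (4 vs 2)

"hot hot": 4 occurrences
"ship count": 2 occurrences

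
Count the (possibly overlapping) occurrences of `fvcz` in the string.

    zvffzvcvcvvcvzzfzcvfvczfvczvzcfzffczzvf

2

Sliding a length-4 window over the 39 characters (36 positions):
  position 20–23: fvcz
  position 24–27: fvcz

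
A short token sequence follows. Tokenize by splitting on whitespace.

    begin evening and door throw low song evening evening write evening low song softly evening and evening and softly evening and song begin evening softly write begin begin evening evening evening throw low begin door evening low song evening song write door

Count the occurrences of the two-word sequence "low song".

3

Scanning the 41 overlapping bigram windows for "low song":
  position 6–7: low song
  position 12–13: low song
  position 37–38: low song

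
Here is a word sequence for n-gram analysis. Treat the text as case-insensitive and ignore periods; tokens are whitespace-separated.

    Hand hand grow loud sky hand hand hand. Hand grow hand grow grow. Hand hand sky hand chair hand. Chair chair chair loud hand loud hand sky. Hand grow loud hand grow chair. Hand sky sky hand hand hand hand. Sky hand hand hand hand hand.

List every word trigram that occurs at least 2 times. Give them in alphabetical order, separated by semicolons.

Trigram counts meeting the condition (at least 2 times):
  hand grow loud: 2
  hand hand grow: 2
  hand hand hand: 7
  hand hand sky: 2
  hand sky hand: 3
  sky hand hand: 3

hand grow loud; hand hand grow; hand hand hand; hand hand sky; hand sky hand; sky hand hand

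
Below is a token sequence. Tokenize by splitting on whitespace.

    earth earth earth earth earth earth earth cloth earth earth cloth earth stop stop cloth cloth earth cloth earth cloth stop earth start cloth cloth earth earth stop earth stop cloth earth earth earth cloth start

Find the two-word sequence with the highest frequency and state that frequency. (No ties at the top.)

Bigram frequencies (highest first):
  earth earth: 10
  cloth earth: 6
  earth cloth: 5
  earth stop: 3
  stop cloth: 2
  cloth cloth: 2
  … (6 more, each ≤ 2)

"earth earth", 10 times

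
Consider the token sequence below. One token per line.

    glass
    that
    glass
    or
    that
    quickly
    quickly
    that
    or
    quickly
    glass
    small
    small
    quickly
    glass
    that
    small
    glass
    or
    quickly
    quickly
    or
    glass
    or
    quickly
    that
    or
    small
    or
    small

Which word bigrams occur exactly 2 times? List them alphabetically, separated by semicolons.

glass that; or small; quickly glass; quickly quickly; quickly that; that or

Bigram counts meeting the condition (exactly 2 times):
  glass that: 2
  or small: 2
  quickly glass: 2
  quickly quickly: 2
  quickly that: 2
  that or: 2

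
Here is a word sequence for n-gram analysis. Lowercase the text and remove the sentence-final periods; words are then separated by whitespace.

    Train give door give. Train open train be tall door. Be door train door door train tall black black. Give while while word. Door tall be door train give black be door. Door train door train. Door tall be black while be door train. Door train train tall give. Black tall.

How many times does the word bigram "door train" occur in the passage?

Scanning the 50 overlapping bigram windows for "door train":
  position 12–13: door train
  position 15–16: door train
  position 27–28: door train
  position 33–34: door train
  position 35–36: door train
  position 43–44: door train
  position 45–46: door train

7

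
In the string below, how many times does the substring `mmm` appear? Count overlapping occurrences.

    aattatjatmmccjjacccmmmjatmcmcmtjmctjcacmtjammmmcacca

Sliding a length-3 window over the 52 characters (50 positions):
  position 20–22: mmm
  position 44–46: mmm
  position 45–47: mmm

3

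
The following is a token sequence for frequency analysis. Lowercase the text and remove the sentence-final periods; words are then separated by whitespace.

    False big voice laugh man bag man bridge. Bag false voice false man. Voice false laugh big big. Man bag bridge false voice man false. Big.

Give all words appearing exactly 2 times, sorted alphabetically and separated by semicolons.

bridge; laugh

Unigram counts meeting the condition (exactly 2 times):
  bridge: 2
  laugh: 2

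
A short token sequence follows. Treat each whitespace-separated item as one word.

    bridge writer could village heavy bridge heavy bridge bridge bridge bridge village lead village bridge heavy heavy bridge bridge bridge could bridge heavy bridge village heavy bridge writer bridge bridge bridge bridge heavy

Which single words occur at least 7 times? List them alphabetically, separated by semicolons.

Unigram counts meeting the condition (at least 7 times):
  bridge: 17
  heavy: 7

bridge; heavy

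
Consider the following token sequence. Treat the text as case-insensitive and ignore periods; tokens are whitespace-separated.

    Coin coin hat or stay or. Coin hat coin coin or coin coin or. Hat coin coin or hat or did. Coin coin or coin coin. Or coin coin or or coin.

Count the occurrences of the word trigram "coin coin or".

6

Scanning the 30 overlapping trigram windows for "coin coin or":
  position 9–11: coin coin or
  position 12–14: coin coin or
  position 16–18: coin coin or
  position 22–24: coin coin or
  position 25–27: coin coin or
  position 28–30: coin coin or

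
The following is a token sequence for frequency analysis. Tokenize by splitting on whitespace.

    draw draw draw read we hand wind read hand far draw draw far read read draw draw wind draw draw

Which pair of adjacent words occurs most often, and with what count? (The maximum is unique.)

Bigram frequencies (highest first):
  draw draw: 5
  draw read: 1
  read we: 1
  we hand: 1
  hand wind: 1
  wind read: 1
  … (9 more, each ≤ 1)

"draw draw", 5 times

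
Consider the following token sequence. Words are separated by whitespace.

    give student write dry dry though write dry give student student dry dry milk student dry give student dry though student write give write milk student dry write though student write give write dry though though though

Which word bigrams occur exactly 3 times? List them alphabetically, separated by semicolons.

Bigram counts meeting the condition (exactly 3 times):
  dry though: 3
  give student: 3
  student write: 3
  write dry: 3

dry though; give student; student write; write dry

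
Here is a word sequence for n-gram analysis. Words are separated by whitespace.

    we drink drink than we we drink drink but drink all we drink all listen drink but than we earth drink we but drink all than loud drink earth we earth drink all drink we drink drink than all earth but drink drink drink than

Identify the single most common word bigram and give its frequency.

Bigram frequencies (highest first):
  drink drink: 5
  we drink: 4
  drink all: 4
  drink than: 3
  but drink: 3
  than we: 2
  … (19 more, each ≤ 2)

"drink drink", 5 times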